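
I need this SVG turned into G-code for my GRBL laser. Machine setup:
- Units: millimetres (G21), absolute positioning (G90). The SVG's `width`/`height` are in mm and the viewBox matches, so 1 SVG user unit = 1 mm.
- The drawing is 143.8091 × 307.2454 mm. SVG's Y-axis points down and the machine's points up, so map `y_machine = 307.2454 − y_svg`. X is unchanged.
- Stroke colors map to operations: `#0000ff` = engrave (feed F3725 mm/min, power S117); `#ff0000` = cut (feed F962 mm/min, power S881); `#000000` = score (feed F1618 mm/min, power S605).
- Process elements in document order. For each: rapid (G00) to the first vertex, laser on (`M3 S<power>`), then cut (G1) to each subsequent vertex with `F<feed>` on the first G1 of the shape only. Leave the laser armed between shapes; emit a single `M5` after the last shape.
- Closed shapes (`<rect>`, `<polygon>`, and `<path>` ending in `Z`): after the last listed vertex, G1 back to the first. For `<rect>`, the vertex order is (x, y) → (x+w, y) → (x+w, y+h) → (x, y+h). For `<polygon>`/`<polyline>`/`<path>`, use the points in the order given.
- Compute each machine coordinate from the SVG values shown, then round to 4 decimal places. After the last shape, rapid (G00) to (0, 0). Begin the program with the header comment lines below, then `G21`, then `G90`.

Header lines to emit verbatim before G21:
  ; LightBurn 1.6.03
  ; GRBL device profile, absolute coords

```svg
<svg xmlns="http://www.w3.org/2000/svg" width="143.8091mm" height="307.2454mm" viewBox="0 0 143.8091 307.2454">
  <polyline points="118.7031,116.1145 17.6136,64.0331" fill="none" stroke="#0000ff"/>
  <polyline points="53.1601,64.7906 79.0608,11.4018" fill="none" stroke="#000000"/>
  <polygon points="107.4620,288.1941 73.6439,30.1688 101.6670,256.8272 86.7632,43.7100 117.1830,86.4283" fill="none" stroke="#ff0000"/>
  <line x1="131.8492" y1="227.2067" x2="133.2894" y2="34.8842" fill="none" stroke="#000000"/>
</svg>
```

; LightBurn 1.6.03
; GRBL device profile, absolute coords
G21
G90
G00 X118.7031 Y191.1309
M3 S117
G1 X17.6136 Y243.2123 F3725
G00 X53.1601 Y242.4548
M3 S605
G1 X79.0608 Y295.8436 F1618
G00 X107.4620 Y19.0513
M3 S881
G1 X73.6439 Y277.0766 F962
G1 X101.6670 Y50.4182
G1 X86.7632 Y263.5354
G1 X117.1830 Y220.8171
G1 X107.4620 Y19.0513
G00 X131.8492 Y80.0387
M3 S605
G1 X133.2894 Y272.3612 F1618
M5
G00 X0.0000 Y0.0000

1 u = 1 mm; y_m = 307.2454 − y.

[1] `<polyline>` line segment, #0000ff→engrave S117 F3725: (118.7031,191.1309) → (17.6136,243.2123)

[2] `<polyline>` line segment, #000000→score S605 F1618: (53.1601,242.4548) → (79.0608,295.8436)

[3] `<polygon>` closed polygon, #ff0000→cut S881 F962: (107.4620,19.0513) → (73.6439,277.0766) → (101.6670,50.4182) → (86.7632,263.5354) → (117.1830,220.8171) → (107.4620,19.0513) (closed)

[4] `<line>` line segment, #000000→score S605 F1618: (131.8492,80.0387) → (133.2894,272.3612)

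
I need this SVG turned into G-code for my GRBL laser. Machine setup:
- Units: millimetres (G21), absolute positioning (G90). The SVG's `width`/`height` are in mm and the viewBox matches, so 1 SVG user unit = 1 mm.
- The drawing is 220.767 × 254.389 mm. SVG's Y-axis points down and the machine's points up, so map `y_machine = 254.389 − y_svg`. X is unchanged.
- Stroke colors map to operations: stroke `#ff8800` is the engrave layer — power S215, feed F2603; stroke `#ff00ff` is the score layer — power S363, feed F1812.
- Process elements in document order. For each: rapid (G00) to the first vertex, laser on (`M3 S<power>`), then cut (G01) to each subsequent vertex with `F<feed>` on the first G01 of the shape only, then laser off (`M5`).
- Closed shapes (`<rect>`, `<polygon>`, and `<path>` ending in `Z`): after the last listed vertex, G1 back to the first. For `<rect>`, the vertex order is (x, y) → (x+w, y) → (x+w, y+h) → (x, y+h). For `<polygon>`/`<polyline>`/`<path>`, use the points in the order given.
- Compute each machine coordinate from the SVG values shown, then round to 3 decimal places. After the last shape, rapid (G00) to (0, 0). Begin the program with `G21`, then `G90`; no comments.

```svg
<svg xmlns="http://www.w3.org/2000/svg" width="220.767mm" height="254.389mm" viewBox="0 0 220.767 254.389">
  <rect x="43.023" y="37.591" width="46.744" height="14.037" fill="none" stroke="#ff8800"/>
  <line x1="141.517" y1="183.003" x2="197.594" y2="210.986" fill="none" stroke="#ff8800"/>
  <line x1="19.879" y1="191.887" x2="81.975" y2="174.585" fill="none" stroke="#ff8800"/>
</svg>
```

viewBox `0 0 220.767 254.389` with mm width/height → 1 unit = 1 mm. Flip: y_m = 254.389 − y_svg.

**Shape 1** — `<rect>` rectangle, stroke `#ff8800` → engrave (S215, F2603). Machine vertices: (43.023,216.798) → (89.767,216.798) → (89.767,202.761) → (43.023,202.761) → (43.023,216.798). Closed: final G1 returns to the first vertex.

**Shape 2** — `<line>` line segment, stroke `#ff8800` → engrave (S215, F2603). Machine vertices: (141.517,71.386) → (197.594,43.403). Open path.

**Shape 3** — `<line>` line segment, stroke `#ff8800` → engrave (S215, F2603). Machine vertices: (19.879,62.502) → (81.975,79.804). Open path.

G21
G90
G00 X43.023 Y216.798
M3 S215
G01 X89.767 Y216.798 F2603
G01 X89.767 Y202.761
G01 X43.023 Y202.761
G01 X43.023 Y216.798
M5
G00 X141.517 Y71.386
M3 S215
G01 X197.594 Y43.403 F2603
M5
G00 X19.879 Y62.502
M3 S215
G01 X81.975 Y79.804 F2603
M5
G00 X0.000 Y0.000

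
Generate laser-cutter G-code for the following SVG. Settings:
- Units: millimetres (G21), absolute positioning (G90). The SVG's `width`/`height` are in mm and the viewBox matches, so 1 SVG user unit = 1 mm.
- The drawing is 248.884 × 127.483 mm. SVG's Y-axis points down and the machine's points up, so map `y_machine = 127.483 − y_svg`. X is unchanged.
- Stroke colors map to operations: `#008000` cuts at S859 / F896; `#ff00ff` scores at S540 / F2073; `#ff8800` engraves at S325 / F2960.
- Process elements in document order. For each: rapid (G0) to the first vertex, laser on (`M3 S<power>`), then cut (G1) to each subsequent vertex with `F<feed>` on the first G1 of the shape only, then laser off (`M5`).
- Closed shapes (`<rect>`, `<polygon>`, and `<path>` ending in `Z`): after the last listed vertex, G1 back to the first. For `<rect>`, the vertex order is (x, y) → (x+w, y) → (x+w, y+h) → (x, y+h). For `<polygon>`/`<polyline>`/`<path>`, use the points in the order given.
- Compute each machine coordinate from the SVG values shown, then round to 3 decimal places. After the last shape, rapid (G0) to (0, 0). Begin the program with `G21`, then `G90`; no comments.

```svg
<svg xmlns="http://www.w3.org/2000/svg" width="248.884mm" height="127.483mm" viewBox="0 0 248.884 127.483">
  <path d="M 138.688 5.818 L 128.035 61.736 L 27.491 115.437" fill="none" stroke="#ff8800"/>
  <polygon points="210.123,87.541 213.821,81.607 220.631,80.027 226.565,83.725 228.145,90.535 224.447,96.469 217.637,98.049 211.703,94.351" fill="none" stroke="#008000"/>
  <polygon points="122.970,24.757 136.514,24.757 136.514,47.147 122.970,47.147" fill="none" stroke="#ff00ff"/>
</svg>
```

G21
G90
G0 X138.688 Y121.665
M3 S325
G1 X128.035 Y65.747 F2960
G1 X27.491 Y12.046
M5
G0 X210.123 Y39.942
M3 S859
G1 X213.821 Y45.876 F896
G1 X220.631 Y47.456
G1 X226.565 Y43.758
G1 X228.145 Y36.948
G1 X224.447 Y31.014
G1 X217.637 Y29.434
G1 X211.703 Y33.132
G1 X210.123 Y39.942
M5
G0 X122.970 Y102.726
M3 S540
G1 X136.514 Y102.726 F2073
G1 X136.514 Y80.336
G1 X122.970 Y80.336
G1 X122.970 Y102.726
M5
G0 X0.000 Y0.000

viewBox `0 0 248.884 127.483` with mm width/height → 1 unit = 1 mm. Flip: y_m = 127.483 − y_svg.

**Shape 1** — `<path>` open polyline, stroke `#ff8800` → engrave (S325, F2960). Machine vertices: (138.688,121.665) → (128.035,65.747) → (27.491,12.046). Open path.

**Shape 2** — `<polygon>` regular polygon, stroke `#008000` → cut (S859, F896). Machine vertices: (210.123,39.942) → (213.821,45.876) → (220.631,47.456) → (226.565,43.758) → (228.145,36.948) → (224.447,31.014) → (217.637,29.434) → (211.703,33.132) → (210.123,39.942). Closed: final G1 returns to the first vertex.

**Shape 3** — `<polygon>` rectangle, stroke `#ff00ff` → score (S540, F2073). Machine vertices: (122.970,102.726) → (136.514,102.726) → (136.514,80.336) → (122.970,80.336) → (122.970,102.726). Closed: final G1 returns to the first vertex.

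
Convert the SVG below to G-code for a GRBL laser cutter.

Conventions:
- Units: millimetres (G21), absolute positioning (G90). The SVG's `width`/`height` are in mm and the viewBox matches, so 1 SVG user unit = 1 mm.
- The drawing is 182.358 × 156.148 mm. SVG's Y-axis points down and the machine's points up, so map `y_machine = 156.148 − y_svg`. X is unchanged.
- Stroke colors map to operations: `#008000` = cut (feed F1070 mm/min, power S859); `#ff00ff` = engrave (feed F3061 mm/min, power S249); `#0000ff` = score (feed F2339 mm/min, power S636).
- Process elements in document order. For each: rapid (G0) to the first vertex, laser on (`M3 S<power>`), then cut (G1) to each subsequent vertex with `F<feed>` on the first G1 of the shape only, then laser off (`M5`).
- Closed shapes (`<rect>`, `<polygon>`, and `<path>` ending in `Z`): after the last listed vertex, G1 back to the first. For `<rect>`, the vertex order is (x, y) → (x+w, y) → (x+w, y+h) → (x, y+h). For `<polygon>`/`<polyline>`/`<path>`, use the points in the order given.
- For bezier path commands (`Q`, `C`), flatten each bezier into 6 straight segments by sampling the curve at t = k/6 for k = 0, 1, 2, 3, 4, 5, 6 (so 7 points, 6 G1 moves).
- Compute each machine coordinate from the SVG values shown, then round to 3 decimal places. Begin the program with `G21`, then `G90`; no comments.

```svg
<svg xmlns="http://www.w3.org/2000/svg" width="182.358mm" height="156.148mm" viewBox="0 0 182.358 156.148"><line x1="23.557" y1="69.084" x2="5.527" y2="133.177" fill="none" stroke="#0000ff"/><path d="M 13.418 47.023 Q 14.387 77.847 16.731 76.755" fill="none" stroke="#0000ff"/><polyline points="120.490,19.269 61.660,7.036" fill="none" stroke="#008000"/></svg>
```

G21
G90
G0 X23.557 Y87.064
M3 S636
G1 X5.527 Y22.971 F2339
M5
G0 X13.418 Y109.125
M3 S636
G1 X13.779 Y99.737 F2339
G1 X14.217 Y92.122
G1 X14.731 Y86.280
G1 X15.321 Y82.211
G1 X15.988 Y79.916
G1 X16.731 Y79.393
M5
G0 X120.490 Y136.879
M3 S859
G1 X61.660 Y149.112 F1070
M5

1 u = 1 mm; y_m = 156.148 − y.

[1] `<line>` line segment, #0000ff→score S636 F2339: (23.557,87.064) → (5.527,22.971)

[2] `<path>` quadratic bezier, #0000ff→score S636 F2339: (13.418,109.125) → (13.779,99.737) → (14.217,92.122) → (14.731,86.280) → (15.321,82.211) → (15.988,79.916) → (16.731,79.393)

[3] `<polyline>` line segment, #008000→cut S859 F1070: (120.490,136.879) → (61.660,149.112)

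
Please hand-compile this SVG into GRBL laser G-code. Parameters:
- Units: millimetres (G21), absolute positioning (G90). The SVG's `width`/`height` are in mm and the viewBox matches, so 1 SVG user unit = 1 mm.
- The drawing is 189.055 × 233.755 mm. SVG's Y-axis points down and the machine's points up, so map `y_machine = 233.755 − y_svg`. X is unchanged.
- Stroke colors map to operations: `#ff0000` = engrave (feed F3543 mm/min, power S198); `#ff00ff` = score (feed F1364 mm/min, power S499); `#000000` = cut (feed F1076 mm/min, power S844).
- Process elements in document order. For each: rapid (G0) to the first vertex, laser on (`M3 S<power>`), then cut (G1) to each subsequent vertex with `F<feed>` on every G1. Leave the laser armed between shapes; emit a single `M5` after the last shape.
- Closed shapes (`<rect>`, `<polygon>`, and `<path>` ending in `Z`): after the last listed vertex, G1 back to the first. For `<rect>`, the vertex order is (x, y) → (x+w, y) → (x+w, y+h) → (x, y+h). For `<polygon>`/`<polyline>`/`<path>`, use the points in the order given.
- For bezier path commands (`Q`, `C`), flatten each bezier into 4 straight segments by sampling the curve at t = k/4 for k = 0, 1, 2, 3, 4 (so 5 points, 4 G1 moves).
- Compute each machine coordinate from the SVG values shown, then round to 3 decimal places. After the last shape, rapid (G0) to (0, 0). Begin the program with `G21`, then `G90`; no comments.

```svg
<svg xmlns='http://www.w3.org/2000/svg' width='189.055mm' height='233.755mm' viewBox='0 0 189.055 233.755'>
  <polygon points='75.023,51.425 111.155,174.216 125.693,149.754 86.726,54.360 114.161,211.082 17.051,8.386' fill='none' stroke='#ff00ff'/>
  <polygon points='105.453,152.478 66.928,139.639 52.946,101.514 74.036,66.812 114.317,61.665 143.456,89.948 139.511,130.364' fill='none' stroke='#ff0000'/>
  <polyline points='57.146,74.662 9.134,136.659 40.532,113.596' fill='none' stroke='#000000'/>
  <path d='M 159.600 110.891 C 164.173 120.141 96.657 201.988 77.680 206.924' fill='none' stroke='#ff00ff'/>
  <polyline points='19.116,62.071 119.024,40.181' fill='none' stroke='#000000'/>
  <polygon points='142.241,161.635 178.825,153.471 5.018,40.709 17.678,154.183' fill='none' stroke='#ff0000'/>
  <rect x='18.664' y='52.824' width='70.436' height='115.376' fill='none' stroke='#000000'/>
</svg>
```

G21
G90
G0 X75.023 Y182.330
M3 S499
G1 X111.155 Y59.539 F1364
G1 X125.693 Y84.001 F1364
G1 X86.726 Y179.395 F1364
G1 X114.161 Y22.673 F1364
G1 X17.051 Y225.369 F1364
G1 X75.023 Y182.330 F1364
G0 X105.453 Y81.277
M3 S198
G1 X66.928 Y94.116 F3543
G1 X52.946 Y132.241 F3543
G1 X74.036 Y166.943 F3543
G1 X114.317 Y172.090 F3543
G1 X143.456 Y143.807 F3543
G1 X139.511 Y103.391 F3543
G1 X105.453 Y81.277 F3543
G0 X57.146 Y159.093
M3 S844
G1 X9.134 Y97.096 F1076
G1 X40.532 Y120.159 F1076
G0 X159.600 Y122.864
M3 S499
G1 X151.398 Y104.651 F1364
G1 X127.471 Y73.230 F1364
G1 X99.129 Y42.618 F1364
G1 X77.680 Y26.831 F1364
G0 X19.116 Y171.684
M3 S844
G1 X119.024 Y193.574 F1076
G0 X142.241 Y72.120
M3 S198
G1 X178.825 Y80.284 F3543
G1 X5.018 Y193.046 F3543
G1 X17.678 Y79.572 F3543
G1 X142.241 Y72.120 F3543
G0 X18.664 Y180.931
M3 S844
G1 X89.100 Y180.931 F1076
G1 X89.100 Y65.555 F1076
G1 X18.664 Y65.555 F1076
G1 X18.664 Y180.931 F1076
M5
G0 X0.000 Y0.000

Since the viewBox matches the mm dimensions, user units are millimetres directly. The only transform is the Y-flip y_m = 233.755 − y_svg.

Shape 1 is a closed polygon drawn with `<polygon>`. Its stroke #ff00ff means score at S499, F1364. After flipping Y the toolpath is (75.023,182.330) → (111.155,59.539) → (125.693,84.001) → (86.726,179.395) → (114.161,22.673) → (17.051,225.369) → (75.023,182.330), returning to the start.

Shape 2 is a regular polygon drawn with `<polygon>`. Its stroke #ff0000 means engrave at S198, F3543. After flipping Y the toolpath is (105.453,81.277) → (66.928,94.116) → (52.946,132.241) → (74.036,166.943) → (114.317,172.090) → (143.456,143.807) → (139.511,103.391) → (105.453,81.277), returning to the start.

Shape 3 is a open polyline drawn with `<polyline>`. Its stroke #000000 means cut at S844, F1076. After flipping Y the toolpath is (57.146,159.093) → (9.134,97.096) → (40.532,120.159).

Shape 4 is a cubic bezier drawn with `<path>`. Its stroke #ff00ff means score at S499, F1364. After flipping Y the toolpath is (159.600,122.864) → (151.398,104.651) → (127.471,73.230) → (99.129,42.618) → (77.680,26.831).

Shape 5 is a line segment drawn with `<polyline>`. Its stroke #000000 means cut at S844, F1076. After flipping Y the toolpath is (19.116,171.684) → (119.024,193.574).

Shape 6 is a closed polygon drawn with `<polygon>`. Its stroke #ff0000 means engrave at S198, F3543. After flipping Y the toolpath is (142.241,72.120) → (178.825,80.284) → (5.018,193.046) → (17.678,79.572) → (142.241,72.120), returning to the start.

Shape 7 is a rectangle drawn with `<rect>`. Its stroke #000000 means cut at S844, F1076. After flipping Y the toolpath is (18.664,180.931) → (89.100,180.931) → (89.100,65.555) → (18.664,65.555) → (18.664,180.931), returning to the start.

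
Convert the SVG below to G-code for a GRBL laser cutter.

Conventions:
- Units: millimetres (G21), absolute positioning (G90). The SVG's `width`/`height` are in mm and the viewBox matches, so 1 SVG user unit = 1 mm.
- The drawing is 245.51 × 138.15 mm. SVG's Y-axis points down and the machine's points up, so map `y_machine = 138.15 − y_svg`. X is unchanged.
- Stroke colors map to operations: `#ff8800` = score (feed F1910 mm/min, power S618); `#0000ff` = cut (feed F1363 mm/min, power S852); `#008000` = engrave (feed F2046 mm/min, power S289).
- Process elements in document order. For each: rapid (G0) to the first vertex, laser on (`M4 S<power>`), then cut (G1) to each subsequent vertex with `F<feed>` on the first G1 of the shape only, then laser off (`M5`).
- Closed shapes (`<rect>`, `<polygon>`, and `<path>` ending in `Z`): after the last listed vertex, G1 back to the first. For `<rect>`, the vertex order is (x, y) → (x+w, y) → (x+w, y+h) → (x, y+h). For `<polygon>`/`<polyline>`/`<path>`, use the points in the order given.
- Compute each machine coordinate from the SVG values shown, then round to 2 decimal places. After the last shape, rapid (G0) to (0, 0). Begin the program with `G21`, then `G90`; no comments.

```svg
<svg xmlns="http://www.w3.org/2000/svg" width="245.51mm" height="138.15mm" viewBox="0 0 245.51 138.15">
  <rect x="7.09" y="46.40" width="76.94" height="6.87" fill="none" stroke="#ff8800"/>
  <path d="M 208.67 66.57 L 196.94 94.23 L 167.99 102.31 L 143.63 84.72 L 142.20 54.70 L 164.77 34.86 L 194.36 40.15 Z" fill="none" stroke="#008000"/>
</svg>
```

G21
G90
G0 X7.09 Y91.75
M4 S618
G1 X84.03 Y91.75 F1910
G1 X84.03 Y84.88
G1 X7.09 Y84.88
G1 X7.09 Y91.75
M5
G0 X208.67 Y71.58
M4 S289
G1 X196.94 Y43.92 F2046
G1 X167.99 Y35.84
G1 X143.63 Y53.43
G1 X142.20 Y83.45
G1 X164.77 Y103.29
G1 X194.36 Y98.00
G1 X208.67 Y71.58
M5
G0 X0.00 Y0.00

viewBox `0 0 245.51 138.15` with mm width/height → 1 unit = 1 mm. Flip: y_m = 138.15 − y_svg.

**Shape 1** — `<rect>` rectangle, stroke `#ff8800` → score (S618, F1910). Machine vertices: (7.09,91.75) → (84.03,91.75) → (84.03,84.88) → (7.09,84.88) → (7.09,91.75). Closed: final G1 returns to the first vertex.

**Shape 2** — `<path>` regular polygon, stroke `#008000` → engrave (S289, F2046). Machine vertices: (208.67,71.58) → (196.94,43.92) → (167.99,35.84) → (143.63,53.43) → (142.20,83.45) → (164.77,103.29) → (194.36,98.00) → (208.67,71.58). Closed: final G1 returns to the first vertex.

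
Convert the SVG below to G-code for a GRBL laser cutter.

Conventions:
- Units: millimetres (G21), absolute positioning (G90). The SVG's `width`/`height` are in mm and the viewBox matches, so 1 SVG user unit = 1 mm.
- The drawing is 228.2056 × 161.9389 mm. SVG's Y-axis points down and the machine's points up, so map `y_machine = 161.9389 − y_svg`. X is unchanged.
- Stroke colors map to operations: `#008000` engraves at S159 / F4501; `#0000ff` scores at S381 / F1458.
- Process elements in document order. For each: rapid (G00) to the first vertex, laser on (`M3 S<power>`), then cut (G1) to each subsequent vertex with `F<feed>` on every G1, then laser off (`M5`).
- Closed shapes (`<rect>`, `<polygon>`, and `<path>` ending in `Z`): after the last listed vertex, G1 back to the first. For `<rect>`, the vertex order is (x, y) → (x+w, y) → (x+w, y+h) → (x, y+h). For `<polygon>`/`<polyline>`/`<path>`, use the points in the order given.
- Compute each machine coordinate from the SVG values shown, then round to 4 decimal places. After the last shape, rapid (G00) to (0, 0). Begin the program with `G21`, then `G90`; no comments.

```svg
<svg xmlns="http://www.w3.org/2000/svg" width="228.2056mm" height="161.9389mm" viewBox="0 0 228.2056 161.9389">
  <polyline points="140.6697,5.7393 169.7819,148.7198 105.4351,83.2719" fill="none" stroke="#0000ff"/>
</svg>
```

G21
G90
G00 X140.6697 Y156.1996
M3 S381
G1 X169.7819 Y13.2191 F1458
G1 X105.4351 Y78.6670 F1458
M5
G00 X0.0000 Y0.0000

Since the viewBox matches the mm dimensions, user units are millimetres directly. The only transform is the Y-flip y_m = 161.9389 − y_svg.

Shape 1 is a open polyline drawn with `<polyline>`. Its stroke #0000ff means score at S381, F1458. After flipping Y the toolpath is (140.6697,156.1996) → (169.7819,13.2191) → (105.4351,78.6670).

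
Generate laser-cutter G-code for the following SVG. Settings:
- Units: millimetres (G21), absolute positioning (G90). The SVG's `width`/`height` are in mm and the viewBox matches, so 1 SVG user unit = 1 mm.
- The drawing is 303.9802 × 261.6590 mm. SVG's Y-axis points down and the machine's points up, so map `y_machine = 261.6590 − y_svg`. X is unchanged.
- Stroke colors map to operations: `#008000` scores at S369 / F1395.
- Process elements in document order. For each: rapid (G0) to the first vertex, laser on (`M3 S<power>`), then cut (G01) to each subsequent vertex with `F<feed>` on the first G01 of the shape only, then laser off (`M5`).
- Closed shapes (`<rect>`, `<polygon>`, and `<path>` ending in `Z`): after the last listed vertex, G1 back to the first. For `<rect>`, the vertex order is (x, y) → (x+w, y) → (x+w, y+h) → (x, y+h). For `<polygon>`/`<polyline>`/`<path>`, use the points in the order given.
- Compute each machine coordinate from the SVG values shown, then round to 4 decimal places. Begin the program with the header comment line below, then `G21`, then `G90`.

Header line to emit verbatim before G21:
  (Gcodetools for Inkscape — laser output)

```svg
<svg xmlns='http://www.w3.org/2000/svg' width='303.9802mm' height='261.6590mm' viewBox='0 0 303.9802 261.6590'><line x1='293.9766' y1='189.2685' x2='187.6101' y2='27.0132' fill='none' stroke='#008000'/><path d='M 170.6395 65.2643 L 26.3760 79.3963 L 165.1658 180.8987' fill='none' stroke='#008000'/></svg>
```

(Gcodetools for Inkscape — laser output)
G21
G90
G0 X293.9766 Y72.3905
M3 S369
G01 X187.6101 Y234.6458 F1395
M5
G0 X170.6395 Y196.3947
M3 S369
G01 X26.3760 Y182.2627 F1395
G01 X165.1658 Y80.7603
M5

viewBox `0 0 303.9802 261.6590` with mm width/height → 1 unit = 1 mm. Flip: y_m = 261.6590 − y_svg.

**Shape 1** — `<line>` line segment, stroke `#008000` → score (S369, F1395). Machine vertices: (293.9766,72.3905) → (187.6101,234.6458). Open path.

**Shape 2** — `<path>` open polyline, stroke `#008000` → score (S369, F1395). Machine vertices: (170.6395,196.3947) → (26.3760,182.2627) → (165.1658,80.7603). Open path.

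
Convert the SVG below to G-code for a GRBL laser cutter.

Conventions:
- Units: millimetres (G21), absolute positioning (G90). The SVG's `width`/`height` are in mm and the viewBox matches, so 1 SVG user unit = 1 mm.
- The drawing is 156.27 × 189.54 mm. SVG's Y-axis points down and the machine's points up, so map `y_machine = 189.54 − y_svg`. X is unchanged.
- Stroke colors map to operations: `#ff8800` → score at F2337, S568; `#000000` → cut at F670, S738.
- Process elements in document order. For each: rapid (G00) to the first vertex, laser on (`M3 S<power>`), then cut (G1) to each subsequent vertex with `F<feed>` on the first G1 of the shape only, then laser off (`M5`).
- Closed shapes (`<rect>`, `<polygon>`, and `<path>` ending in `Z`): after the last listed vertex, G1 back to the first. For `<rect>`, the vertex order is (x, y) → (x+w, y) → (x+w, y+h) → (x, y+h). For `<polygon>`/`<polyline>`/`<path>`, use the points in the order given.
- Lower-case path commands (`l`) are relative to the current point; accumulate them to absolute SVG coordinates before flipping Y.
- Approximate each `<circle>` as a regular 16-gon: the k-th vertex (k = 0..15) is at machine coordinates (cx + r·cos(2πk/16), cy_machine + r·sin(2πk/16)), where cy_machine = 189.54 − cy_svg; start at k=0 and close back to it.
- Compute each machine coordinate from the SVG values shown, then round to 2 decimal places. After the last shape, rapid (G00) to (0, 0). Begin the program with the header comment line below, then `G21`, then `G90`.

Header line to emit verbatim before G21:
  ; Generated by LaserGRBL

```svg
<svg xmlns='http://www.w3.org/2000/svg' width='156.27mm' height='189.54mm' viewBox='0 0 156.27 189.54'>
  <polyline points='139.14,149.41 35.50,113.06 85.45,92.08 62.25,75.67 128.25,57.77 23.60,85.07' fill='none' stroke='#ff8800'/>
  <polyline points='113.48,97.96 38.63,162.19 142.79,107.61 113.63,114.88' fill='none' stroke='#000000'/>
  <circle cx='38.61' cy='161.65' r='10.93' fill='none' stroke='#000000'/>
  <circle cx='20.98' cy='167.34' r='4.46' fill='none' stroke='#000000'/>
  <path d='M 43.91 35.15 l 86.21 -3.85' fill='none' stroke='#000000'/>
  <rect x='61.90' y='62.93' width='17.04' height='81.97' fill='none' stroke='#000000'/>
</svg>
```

Since the viewBox matches the mm dimensions, user units are millimetres directly. The only transform is the Y-flip y_m = 189.54 − y_svg.

Shape 1 is a open polyline drawn with `<polyline>`. Its stroke #ff8800 means score at S568, F2337. After flipping Y the toolpath is (139.14,40.13) → (35.50,76.48) → (85.45,97.46) → (62.25,113.87) → (128.25,131.77) → (23.60,104.47).

Shape 2 is a open polyline drawn with `<polyline>`. Its stroke #000000 means cut at S738, F670. After flipping Y the toolpath is (113.48,91.58) → (38.63,27.35) → (142.79,81.93) → (113.63,74.66).

Shape 3 is a circle drawn with `<circle>`. Its stroke #000000 means cut at S738, F670. After flipping Y the toolpath is (49.54,27.89) → (48.71,32.07) → (46.34,35.62) → (42.79,37.99) → (38.61,38.82) → (34.43,37.99) → (30.88,35.62) → (28.51,32.07) → (27.68,27.89) → (28.51,23.71) → (30.88,20.16) → (34.43,17.79) → (38.61,16.96) → (42.79,17.79) → (46.34,20.16) → (48.71,23.71) → (49.54,27.89), returning to the start.

Shape 4 is a circle drawn with `<circle>`. Its stroke #000000 means cut at S738, F670. After flipping Y the toolpath is (25.44,22.20) → (25.10,23.91) → (24.13,25.35) → (22.69,26.32) → (20.98,26.66) → (19.27,26.32) → (17.83,25.35) → (16.86,23.91) → (16.52,22.20) → (16.86,20.49) → (17.83,19.05) → (19.27,18.08) → (20.98,17.74) → (22.69,18.08) → (24.13,19.05) → (25.10,20.49) → (25.44,22.20), returning to the start.

Shape 5 is a line segment drawn with `<path>`. Its stroke #000000 means cut at S738, F670. After flipping Y the toolpath is (43.91,154.39) → (130.12,158.24).

Shape 6 is a rectangle drawn with `<rect>`. Its stroke #000000 means cut at S738, F670. After flipping Y the toolpath is (61.90,126.61) → (78.94,126.61) → (78.94,44.64) → (61.90,44.64) → (61.90,126.61), returning to the start.

; Generated by LaserGRBL
G21
G90
G00 X139.14 Y40.13
M3 S568
G1 X35.50 Y76.48 F2337
G1 X85.45 Y97.46
G1 X62.25 Y113.87
G1 X128.25 Y131.77
G1 X23.60 Y104.47
M5
G00 X113.48 Y91.58
M3 S738
G1 X38.63 Y27.35 F670
G1 X142.79 Y81.93
G1 X113.63 Y74.66
M5
G00 X49.54 Y27.89
M3 S738
G1 X48.71 Y32.07 F670
G1 X46.34 Y35.62
G1 X42.79 Y37.99
G1 X38.61 Y38.82
G1 X34.43 Y37.99
G1 X30.88 Y35.62
G1 X28.51 Y32.07
G1 X27.68 Y27.89
G1 X28.51 Y23.71
G1 X30.88 Y20.16
G1 X34.43 Y17.79
G1 X38.61 Y16.96
G1 X42.79 Y17.79
G1 X46.34 Y20.16
G1 X48.71 Y23.71
G1 X49.54 Y27.89
M5
G00 X25.44 Y22.20
M3 S738
G1 X25.10 Y23.91 F670
G1 X24.13 Y25.35
G1 X22.69 Y26.32
G1 X20.98 Y26.66
G1 X19.27 Y26.32
G1 X17.83 Y25.35
G1 X16.86 Y23.91
G1 X16.52 Y22.20
G1 X16.86 Y20.49
G1 X17.83 Y19.05
G1 X19.27 Y18.08
G1 X20.98 Y17.74
G1 X22.69 Y18.08
G1 X24.13 Y19.05
G1 X25.10 Y20.49
G1 X25.44 Y22.20
M5
G00 X43.91 Y154.39
M3 S738
G1 X130.12 Y158.24 F670
M5
G00 X61.90 Y126.61
M3 S738
G1 X78.94 Y126.61 F670
G1 X78.94 Y44.64
G1 X61.90 Y44.64
G1 X61.90 Y126.61
M5
G00 X0.00 Y0.00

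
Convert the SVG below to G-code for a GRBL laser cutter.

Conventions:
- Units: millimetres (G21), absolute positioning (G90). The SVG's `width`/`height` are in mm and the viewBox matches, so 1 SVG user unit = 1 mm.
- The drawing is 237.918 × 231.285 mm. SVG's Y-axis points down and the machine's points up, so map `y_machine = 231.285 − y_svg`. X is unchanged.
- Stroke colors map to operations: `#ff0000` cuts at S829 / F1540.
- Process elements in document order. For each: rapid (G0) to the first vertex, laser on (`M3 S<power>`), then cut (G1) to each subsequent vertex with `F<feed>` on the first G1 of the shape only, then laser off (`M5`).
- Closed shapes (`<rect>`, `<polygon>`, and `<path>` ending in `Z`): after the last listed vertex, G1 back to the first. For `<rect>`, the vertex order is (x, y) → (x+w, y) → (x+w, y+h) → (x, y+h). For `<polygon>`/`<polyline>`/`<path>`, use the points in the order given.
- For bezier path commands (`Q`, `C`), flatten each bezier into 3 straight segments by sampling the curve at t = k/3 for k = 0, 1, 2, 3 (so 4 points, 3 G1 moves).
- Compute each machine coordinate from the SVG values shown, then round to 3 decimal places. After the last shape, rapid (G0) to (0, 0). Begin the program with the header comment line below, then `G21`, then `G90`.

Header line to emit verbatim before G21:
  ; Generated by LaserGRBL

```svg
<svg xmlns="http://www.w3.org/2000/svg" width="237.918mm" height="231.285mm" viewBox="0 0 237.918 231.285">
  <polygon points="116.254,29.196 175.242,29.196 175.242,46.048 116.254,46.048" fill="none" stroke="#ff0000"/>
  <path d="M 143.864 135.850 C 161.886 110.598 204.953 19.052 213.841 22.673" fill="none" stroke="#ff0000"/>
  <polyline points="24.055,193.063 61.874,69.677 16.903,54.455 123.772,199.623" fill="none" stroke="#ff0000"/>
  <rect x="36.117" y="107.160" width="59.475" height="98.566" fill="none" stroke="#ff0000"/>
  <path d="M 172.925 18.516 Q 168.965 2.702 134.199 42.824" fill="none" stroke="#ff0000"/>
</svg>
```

Since the viewBox matches the mm dimensions, user units are millimetres directly. The only transform is the Y-flip y_m = 231.285 − y_svg.

Shape 1 is a rectangle drawn with `<polygon>`. Its stroke #ff0000 means cut at S829, F1540. After flipping Y the toolpath is (116.254,202.089) → (175.242,202.089) → (175.242,185.237) → (116.254,185.237) → (116.254,202.089), returning to the start.

Shape 2 is a cubic bezier drawn with `<path>`. Its stroke #ff0000 means cut at S829, F1540. After flipping Y the toolpath is (143.864,95.435) → (168.041,136.805) → (195.753,186.491) → (213.841,208.612).

Shape 3 is a open polyline drawn with `<polyline>`. Its stroke #ff0000 means cut at S829, F1540. After flipping Y the toolpath is (24.055,38.222) → (61.874,161.608) → (16.903,176.830) → (123.772,31.662).

Shape 4 is a rectangle drawn with `<rect>`. Its stroke #ff0000 means cut at S829, F1540. After flipping Y the toolpath is (36.117,124.125) → (95.592,124.125) → (95.592,25.559) → (36.117,25.559) → (36.117,124.125), returning to the start.

Shape 5 is a quadratic bezier drawn with `<path>`. Its stroke #ff0000 means cut at S829, F1540. After flipping Y the toolpath is (172.925,212.769) → (166.862,217.097) → (153.953,208.994) → (134.199,188.461).

; Generated by LaserGRBL
G21
G90
G0 X116.254 Y202.089
M3 S829
G1 X175.242 Y202.089 F1540
G1 X175.242 Y185.237
G1 X116.254 Y185.237
G1 X116.254 Y202.089
M5
G0 X143.864 Y95.435
M3 S829
G1 X168.041 Y136.805 F1540
G1 X195.753 Y186.491
G1 X213.841 Y208.612
M5
G0 X24.055 Y38.222
M3 S829
G1 X61.874 Y161.608 F1540
G1 X16.903 Y176.830
G1 X123.772 Y31.662
M5
G0 X36.117 Y124.125
M3 S829
G1 X95.592 Y124.125 F1540
G1 X95.592 Y25.559
G1 X36.117 Y25.559
G1 X36.117 Y124.125
M5
G0 X172.925 Y212.769
M3 S829
G1 X166.862 Y217.097 F1540
G1 X153.953 Y208.994
G1 X134.199 Y188.461
M5
G0 X0.000 Y0.000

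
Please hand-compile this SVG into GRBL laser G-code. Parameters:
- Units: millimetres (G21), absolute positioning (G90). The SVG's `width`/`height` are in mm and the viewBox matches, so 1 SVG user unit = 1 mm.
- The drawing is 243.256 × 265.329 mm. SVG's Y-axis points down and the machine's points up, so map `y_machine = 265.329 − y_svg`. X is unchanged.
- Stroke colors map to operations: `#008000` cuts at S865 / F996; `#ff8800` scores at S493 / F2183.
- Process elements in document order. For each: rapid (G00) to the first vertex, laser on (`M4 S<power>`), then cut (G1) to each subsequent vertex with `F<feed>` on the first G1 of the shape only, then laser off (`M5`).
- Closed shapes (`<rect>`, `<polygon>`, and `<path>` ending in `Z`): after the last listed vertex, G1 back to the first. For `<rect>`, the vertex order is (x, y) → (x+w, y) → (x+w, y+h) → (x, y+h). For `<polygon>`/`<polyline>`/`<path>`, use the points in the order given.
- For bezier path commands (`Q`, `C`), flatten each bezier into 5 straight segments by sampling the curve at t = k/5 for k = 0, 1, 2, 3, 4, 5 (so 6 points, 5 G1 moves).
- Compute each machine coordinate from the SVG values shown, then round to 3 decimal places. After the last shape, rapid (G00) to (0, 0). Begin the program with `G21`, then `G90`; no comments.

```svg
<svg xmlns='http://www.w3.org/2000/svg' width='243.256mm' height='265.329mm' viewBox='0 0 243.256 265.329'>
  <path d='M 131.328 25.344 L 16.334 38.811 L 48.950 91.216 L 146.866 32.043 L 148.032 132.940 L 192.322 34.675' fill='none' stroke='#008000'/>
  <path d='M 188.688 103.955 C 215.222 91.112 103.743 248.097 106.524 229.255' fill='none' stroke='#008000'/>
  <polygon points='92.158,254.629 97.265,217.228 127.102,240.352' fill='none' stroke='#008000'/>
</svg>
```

G21
G90
G00 X131.328 Y239.985
M4 S865
G1 X16.334 Y226.518 F996
G1 X48.950 Y174.113
G1 X146.866 Y233.286
G1 X148.032 Y132.389
G1 X192.322 Y230.654
M5
G00 X188.688 Y161.374
M4 S865
G1 X190.065 Y151.466 F996
G1 X170.428 Y117.390
G1 X141.886 Y75.739
G1 X116.548 Y43.103
G1 X106.524 Y36.074
M5
G00 X92.158 Y10.700
M4 S865
G1 X97.265 Y48.101 F996
G1 X127.102 Y24.977
G1 X92.158 Y10.700
M5
G00 X0.000 Y0.000

viewBox `0 0 243.256 265.329` with mm width/height → 1 unit = 1 mm. Flip: y_m = 265.329 − y_svg.

**Shape 1** — `<path>` open polyline, stroke `#008000` → cut (S865, F996). Machine vertices: (131.328,239.985) → (16.334,226.518) → (48.950,174.113) → (146.866,233.286) → (148.032,132.389) → (192.322,230.654). Open path.

**Shape 2** — `<path>` cubic bezier, stroke `#008000` → cut (S865, F996). Control points (SVG): P0=(188.688,103.955), P1=(215.222,91.112), P2=(103.743,248.097), P3=(106.524,229.255); sampled at t=k/5. Machine vertices: (188.688,161.374) → (190.065,151.466) → (170.428,117.390) → (141.886,75.739) → (116.548,43.103) → (106.524,36.074). Open path.

**Shape 3** — `<polygon>` regular polygon, stroke `#008000` → cut (S865, F996). Machine vertices: (92.158,10.700) → (97.265,48.101) → (127.102,24.977) → (92.158,10.700). Closed: final G1 returns to the first vertex.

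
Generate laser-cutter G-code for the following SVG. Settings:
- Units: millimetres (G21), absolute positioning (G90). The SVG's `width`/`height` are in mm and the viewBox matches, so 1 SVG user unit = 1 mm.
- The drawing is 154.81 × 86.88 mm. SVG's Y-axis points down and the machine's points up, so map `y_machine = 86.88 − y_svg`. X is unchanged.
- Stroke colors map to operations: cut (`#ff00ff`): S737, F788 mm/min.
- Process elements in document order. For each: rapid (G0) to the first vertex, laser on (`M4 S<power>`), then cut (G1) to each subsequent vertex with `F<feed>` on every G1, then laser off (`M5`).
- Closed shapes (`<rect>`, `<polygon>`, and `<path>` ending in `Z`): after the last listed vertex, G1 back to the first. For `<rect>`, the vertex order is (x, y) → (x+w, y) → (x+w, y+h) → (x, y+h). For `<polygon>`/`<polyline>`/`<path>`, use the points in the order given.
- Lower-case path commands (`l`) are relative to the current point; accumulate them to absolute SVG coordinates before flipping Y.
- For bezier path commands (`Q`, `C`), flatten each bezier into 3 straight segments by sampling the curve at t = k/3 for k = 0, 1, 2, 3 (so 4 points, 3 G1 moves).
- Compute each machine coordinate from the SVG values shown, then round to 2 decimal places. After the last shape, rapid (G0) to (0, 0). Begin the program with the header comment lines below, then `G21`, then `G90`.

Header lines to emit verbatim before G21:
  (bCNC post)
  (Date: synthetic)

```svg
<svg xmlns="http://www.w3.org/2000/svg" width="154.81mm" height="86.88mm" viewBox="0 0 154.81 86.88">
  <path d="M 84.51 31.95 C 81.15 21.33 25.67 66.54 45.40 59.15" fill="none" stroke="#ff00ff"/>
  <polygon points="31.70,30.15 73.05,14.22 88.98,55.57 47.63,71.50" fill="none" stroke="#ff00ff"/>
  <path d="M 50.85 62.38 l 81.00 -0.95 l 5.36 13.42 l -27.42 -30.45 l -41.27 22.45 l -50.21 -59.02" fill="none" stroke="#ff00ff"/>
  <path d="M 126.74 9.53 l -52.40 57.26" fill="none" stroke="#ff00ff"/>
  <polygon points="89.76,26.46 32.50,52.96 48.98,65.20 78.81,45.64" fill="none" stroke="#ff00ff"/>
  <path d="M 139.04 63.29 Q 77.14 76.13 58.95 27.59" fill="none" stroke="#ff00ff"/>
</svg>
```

(bCNC post)
(Date: synthetic)
G21
G90
G0 X84.51 Y54.93
M4 S737
G1 X68.49 Y50.96 F788
G1 X46.02 Y33.86 F788
G1 X45.40 Y27.73 F788
M5
G0 X31.70 Y56.73
M4 S737
G1 X73.05 Y72.66 F788
G1 X88.98 Y31.31 F788
G1 X47.63 Y15.38 F788
G1 X31.70 Y56.73 F788
M5
G0 X50.85 Y24.50
M4 S737
G1 X131.85 Y25.45 F788
G1 X137.21 Y12.03 F788
G1 X109.79 Y42.48 F788
G1 X68.52 Y20.03 F788
G1 X18.31 Y79.05 F788
M5
G0 X126.74 Y77.35
M4 S737
G1 X74.34 Y20.09 F788
M5
G0 X89.76 Y60.42
M4 S737
G1 X32.50 Y33.92 F788
G1 X48.98 Y21.68 F788
G1 X78.81 Y41.24 F788
G1 X89.76 Y60.42 F788
M5
G0 X139.04 Y23.59
M4 S737
G1 X102.63 Y21.85 F788
G1 X75.93 Y33.75 F788
G1 X58.95 Y59.29 F788
M5
G0 X0.00 Y0.00

Since the viewBox matches the mm dimensions, user units are millimetres directly. The only transform is the Y-flip y_m = 86.88 − y_svg.

Shape 1 is a cubic bezier drawn with `<path>`. Its stroke #ff00ff means cut at S737, F788. After flipping Y the toolpath is (84.51,54.93) → (68.49,50.96) → (46.02,33.86) → (45.40,27.73).

Shape 2 is a regular polygon drawn with `<polygon>`. Its stroke #ff00ff means cut at S737, F788. After flipping Y the toolpath is (31.70,56.73) → (73.05,72.66) → (88.98,31.31) → (47.63,15.38) → (31.70,56.73), returning to the start.

Shape 3 is a open polyline drawn with `<path>`. Its stroke #ff00ff means cut at S737, F788. After flipping Y the toolpath is (50.85,24.50) → (131.85,25.45) → (137.21,12.03) → (109.79,42.48) → (68.52,20.03) → (18.31,79.05).

Shape 4 is a line segment drawn with `<path>`. Its stroke #ff00ff means cut at S737, F788. After flipping Y the toolpath is (126.74,77.35) → (74.34,20.09).

Shape 5 is a closed polygon drawn with `<polygon>`. Its stroke #ff00ff means cut at S737, F788. After flipping Y the toolpath is (89.76,60.42) → (32.50,33.92) → (48.98,21.68) → (78.81,41.24) → (89.76,60.42), returning to the start.

Shape 6 is a quadratic bezier drawn with `<path>`. Its stroke #ff00ff means cut at S737, F788. After flipping Y the toolpath is (139.04,23.59) → (102.63,21.85) → (75.93,33.75) → (58.95,59.29).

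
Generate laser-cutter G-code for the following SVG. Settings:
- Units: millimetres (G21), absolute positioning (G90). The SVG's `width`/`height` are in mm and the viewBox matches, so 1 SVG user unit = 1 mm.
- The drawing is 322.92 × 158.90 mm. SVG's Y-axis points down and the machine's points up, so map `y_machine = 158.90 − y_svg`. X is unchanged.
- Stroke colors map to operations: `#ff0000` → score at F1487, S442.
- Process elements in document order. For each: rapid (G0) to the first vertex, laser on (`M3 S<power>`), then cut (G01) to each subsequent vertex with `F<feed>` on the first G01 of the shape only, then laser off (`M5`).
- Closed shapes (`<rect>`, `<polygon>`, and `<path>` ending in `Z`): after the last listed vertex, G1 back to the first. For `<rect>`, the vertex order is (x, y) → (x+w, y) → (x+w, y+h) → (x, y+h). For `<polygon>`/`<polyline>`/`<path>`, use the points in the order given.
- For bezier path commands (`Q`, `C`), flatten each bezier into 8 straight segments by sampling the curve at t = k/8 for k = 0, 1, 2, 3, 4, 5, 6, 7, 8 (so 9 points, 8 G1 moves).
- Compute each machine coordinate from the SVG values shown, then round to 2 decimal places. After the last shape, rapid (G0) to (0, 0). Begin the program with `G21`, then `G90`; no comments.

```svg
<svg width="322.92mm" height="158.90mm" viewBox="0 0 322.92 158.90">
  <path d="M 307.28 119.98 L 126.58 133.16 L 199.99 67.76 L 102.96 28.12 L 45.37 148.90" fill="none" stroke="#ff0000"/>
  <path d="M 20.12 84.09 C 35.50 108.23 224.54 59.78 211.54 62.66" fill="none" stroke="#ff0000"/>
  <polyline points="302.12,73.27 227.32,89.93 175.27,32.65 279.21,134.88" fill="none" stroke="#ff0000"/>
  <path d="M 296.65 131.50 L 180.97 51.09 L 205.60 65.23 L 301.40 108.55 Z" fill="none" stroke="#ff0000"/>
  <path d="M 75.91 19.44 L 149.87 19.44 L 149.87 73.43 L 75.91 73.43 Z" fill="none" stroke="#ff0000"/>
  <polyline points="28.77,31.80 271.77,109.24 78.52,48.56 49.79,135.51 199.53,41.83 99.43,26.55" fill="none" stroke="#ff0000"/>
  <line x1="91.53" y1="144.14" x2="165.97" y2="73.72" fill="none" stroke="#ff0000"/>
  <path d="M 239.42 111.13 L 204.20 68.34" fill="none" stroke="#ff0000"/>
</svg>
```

viewBox `0 0 322.92 158.90` with mm width/height → 1 unit = 1 mm. Flip: y_m = 158.90 − y_svg.

**Shape 1** — `<path>` open polyline, stroke `#ff0000` → score (S442, F1487). Machine vertices: (307.28,38.92) → (126.58,25.74) → (199.99,91.14) → (102.96,130.78) → (45.37,10.00). Open path.

**Shape 2** — `<path>` cubic bezier, stroke `#ff0000` → score (S442, F1487). Control points (SVG): P0=(20.12,84.09), P1=(35.50,108.23), P2=(224.54,59.78), P3=(211.54,62.66); sampled at t=k/8. Machine vertices: (20.12,74.81) → (33.29,68.92) → (58.35,68.38) → (90.87,71.74) → (126.47,77.55) → (160.74,84.36) → (189.28,90.71) → (207.68,95.16) → (211.54,96.24). Open path.

**Shape 3** — `<polyline>` open polyline, stroke `#ff0000` → score (S442, F1487). Machine vertices: (302.12,85.63) → (227.32,68.97) → (175.27,126.25) → (279.21,24.02). Open path.

**Shape 4** — `<path>` closed polygon, stroke `#ff0000` → score (S442, F1487). Machine vertices: (296.65,27.40) → (180.97,107.81) → (205.60,93.67) → (301.40,50.35) → (296.65,27.40). Closed: final G1 returns to the first vertex.

**Shape 5** — `<path>` rectangle, stroke `#ff0000` → score (S442, F1487). Machine vertices: (75.91,139.46) → (149.87,139.46) → (149.87,85.47) → (75.91,85.47) → (75.91,139.46). Closed: final G1 returns to the first vertex.

**Shape 6** — `<polyline>` open polyline, stroke `#ff0000` → score (S442, F1487). Machine vertices: (28.77,127.10) → (271.77,49.66) → (78.52,110.34) → (49.79,23.39) → (199.53,117.07) → (99.43,132.35). Open path.

**Shape 7** — `<line>` line segment, stroke `#ff0000` → score (S442, F1487). Machine vertices: (91.53,14.76) → (165.97,85.18). Open path.

**Shape 8** — `<path>` line segment, stroke `#ff0000` → score (S442, F1487). Machine vertices: (239.42,47.77) → (204.20,90.56). Open path.

G21
G90
G0 X307.28 Y38.92
M3 S442
G01 X126.58 Y25.74 F1487
G01 X199.99 Y91.14
G01 X102.96 Y130.78
G01 X45.37 Y10.00
M5
G0 X20.12 Y74.81
M3 S442
G01 X33.29 Y68.92 F1487
G01 X58.35 Y68.38
G01 X90.87 Y71.74
G01 X126.47 Y77.55
G01 X160.74 Y84.36
G01 X189.28 Y90.71
G01 X207.68 Y95.16
G01 X211.54 Y96.24
M5
G0 X302.12 Y85.63
M3 S442
G01 X227.32 Y68.97 F1487
G01 X175.27 Y126.25
G01 X279.21 Y24.02
M5
G0 X296.65 Y27.40
M3 S442
G01 X180.97 Y107.81 F1487
G01 X205.60 Y93.67
G01 X301.40 Y50.35
G01 X296.65 Y27.40
M5
G0 X75.91 Y139.46
M3 S442
G01 X149.87 Y139.46 F1487
G01 X149.87 Y85.47
G01 X75.91 Y85.47
G01 X75.91 Y139.46
M5
G0 X28.77 Y127.10
M3 S442
G01 X271.77 Y49.66 F1487
G01 X78.52 Y110.34
G01 X49.79 Y23.39
G01 X199.53 Y117.07
G01 X99.43 Y132.35
M5
G0 X91.53 Y14.76
M3 S442
G01 X165.97 Y85.18 F1487
M5
G0 X239.42 Y47.77
M3 S442
G01 X204.20 Y90.56 F1487
M5
G0 X0.00 Y0.00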